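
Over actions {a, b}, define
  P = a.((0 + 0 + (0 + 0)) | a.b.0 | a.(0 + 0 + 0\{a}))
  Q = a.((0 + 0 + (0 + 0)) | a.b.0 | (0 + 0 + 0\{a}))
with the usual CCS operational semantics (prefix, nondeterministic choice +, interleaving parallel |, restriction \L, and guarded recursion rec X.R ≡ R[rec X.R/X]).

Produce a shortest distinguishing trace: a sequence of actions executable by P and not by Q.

aaa

LTS(P): 7 reachable states
  p0 = a.((0 + 0 + (0 + 0)) | a.b.0 | a.(0 + 0 + 0\{a})) | —a→ p1
  p1 = (0 + 0 + (0 + 0)) | a.b.0 | a.(0 + 0 + 0\{a}) | —a→ p2, —a→ p3
  p2 = (0 + 0 + (0 + 0)) | a.b.0 | (0 + 0 + 0\{a}) | —a→ p4
  p3 = (0 + 0 + (0 + 0)) | b.0 | a.(0 + 0 + 0\{a}) | —a→ p4, —b→ p5
  p4 = (0 + 0 + (0 + 0)) | b.0 | (0 + 0 + 0\{a}) | —b→ p6
  p5 = (0 + 0 + (0 + 0)) | 0 | a.(0 + 0 + 0\{a}) | —a→ p6
  p6 = (0 + 0 + (0 + 0)) | 0 | (0 + 0 + 0\{a}) | ·
LTS(Q): 4 reachable states
  q0 = a.((0 + 0 + (0 + 0)) | a.b.0 | (0 + 0 + 0\{a})) | —a→ q1
  q1 = (0 + 0 + (0 + 0)) | a.b.0 | (0 + 0 + 0\{a}) | —a→ q2
  q2 = (0 + 0 + (0 + 0)) | b.0 | (0 + 0 + 0\{a}) | —b→ q3
  q3 = (0 + 0 + (0 + 0)) | 0 | (0 + 0 + 0\{a}) | ·
Executing aaa from P (initial set {p0}):
  step 1 (a): {p1}
  step 2 (a): {p2, p3}
  step 3 (a): {p4}
  — P admits the full trace.
Executing aaa from Q (initial set {q0}):
  step 1 (a): {q1}
  step 2 (a): {q2}
  step 3 (a): ∅  — Q cannot continue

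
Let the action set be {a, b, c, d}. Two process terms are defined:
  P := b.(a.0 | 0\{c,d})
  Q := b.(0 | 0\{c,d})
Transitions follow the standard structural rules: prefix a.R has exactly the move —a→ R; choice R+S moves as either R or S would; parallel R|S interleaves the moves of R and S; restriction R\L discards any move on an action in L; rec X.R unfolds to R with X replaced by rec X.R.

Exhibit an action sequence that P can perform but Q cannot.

P's transition system — 3 states:
  p0 = b.(a.0 | 0\{c,d}) :: =b=> p1
  p1 = a.0 | 0\{c,d} :: =a=> p2
  p2 = 0 | 0\{c,d} :: ·
Q's transition system — 2 states:
  q0 = b.(0 | 0\{c,d}) :: =b=> q1
  q1 = 0 | 0\{c,d} :: ·
Executing ba from P (initial set {p0}):
  after b @ step 1: {p1}
  after a @ step 2: {p2}
  ✓ P
Executing ba from Q (initial set {q0}):
  after b @ step 1: {q1}
  after a @ step 2: no successor for Q

ba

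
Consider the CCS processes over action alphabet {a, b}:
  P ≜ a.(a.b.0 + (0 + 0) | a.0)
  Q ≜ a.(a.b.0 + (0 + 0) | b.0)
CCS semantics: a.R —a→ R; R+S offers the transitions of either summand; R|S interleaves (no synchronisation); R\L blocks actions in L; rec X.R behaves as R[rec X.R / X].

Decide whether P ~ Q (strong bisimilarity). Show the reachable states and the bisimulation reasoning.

not bisimilar

LTS(P): 5 reachable states
  s0 = a.(a.b.0 + (0 + 0) | a.0) :: -a-> s1
  s1 = a.b.0 + (0 + 0) | a.0 :: -a-> s2, -a-> s3
  s2 = (0 + 0) | 0 :: ·
  s3 = b.0 :: -b-> s4
  s4 = 0 :: ·
LTS(Q): 5 reachable states
  t0 = a.(a.b.0 + (0 + 0) | b.0) :: -a-> t1
  t1 = a.b.0 + (0 + 0) | b.0 :: -a-> t2, -b-> t3
  t2 = b.0 :: -b-> t4
  t3 = (0 + 0) | 0 :: ·
  t4 = 0 :: ·
Coarsest stable partition (strong bisimilarity classes):
  B0 = {s0}
  B1 = {s1}
  B2 = {s3, t2}
  B3 = {s2, s4, t3, t4}
  B4 = {t0}
  B5 = {t1}
s0 ∈ B0, t0 ∈ B4 → different blocks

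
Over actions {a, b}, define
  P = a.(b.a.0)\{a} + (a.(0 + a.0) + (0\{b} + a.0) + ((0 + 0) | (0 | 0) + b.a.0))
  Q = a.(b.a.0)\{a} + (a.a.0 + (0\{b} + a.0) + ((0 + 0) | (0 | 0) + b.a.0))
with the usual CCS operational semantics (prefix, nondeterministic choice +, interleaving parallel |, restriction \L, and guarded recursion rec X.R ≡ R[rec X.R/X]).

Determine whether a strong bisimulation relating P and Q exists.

LTS(P): 6 reachable states
  s0 = a.(b.a.0)\{a} + (a.(0 + a.0) + (0\{b} + a.0) + ((0 + 0) | (0 | 0) + b.a.0)) → --a--▸ s1, --a--▸ s2, --a--▸ s3, --b--▸ s4
  s1 = (b.a.0)\{a} → --b--▸ s5
  s2 = 0 → ∅
  s3 = 0 + a.0 → --a--▸ s2
  s4 = a.0 → --a--▸ s2
  s5 = (a.0)\{a} → ∅
LTS(Q): 5 reachable states
  t0 = a.(b.a.0)\{a} + (a.a.0 + (0\{b} + a.0) + ((0 + 0) | (0 | 0) + b.a.0)) → --a--▸ t1, --a--▸ t2, --a--▸ t3, --b--▸ t3
  t1 = (b.a.0)\{a} → --b--▸ t4
  t2 = 0 → ∅
  t3 = a.0 → --a--▸ t2
  t4 = (a.0)\{a} → ∅
Coarsest stable partition (strong bisimilarity classes):
  B0 = {s0, t0}
  B1 = {s2, s5, t2, t4}
  B2 = {s3, s4, t3}
  B3 = {s1, t1}
s0 ∈ B0, t0 ∈ B0 → same block

bisimilar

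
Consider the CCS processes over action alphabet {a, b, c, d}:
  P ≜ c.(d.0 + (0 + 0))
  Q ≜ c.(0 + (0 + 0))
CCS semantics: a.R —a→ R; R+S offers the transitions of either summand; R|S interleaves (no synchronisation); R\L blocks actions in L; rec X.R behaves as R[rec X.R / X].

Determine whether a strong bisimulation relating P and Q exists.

not bisimilar

LTS(P): 3 reachable states
  p0 = c.(d.0 + (0 + 0)) → =c=> p1
  p1 = d.0 + (0 + 0) → =d=> p2
  p2 = 0 → (no moves)
LTS(Q): 2 reachable states
  q0 = c.(0 + (0 + 0)) → =c=> q1
  q1 = 0 + (0 + 0) → (no moves)
Bisimilarity quotient blocks:
  B0 = {p0}
  B1 = {p1}
  B2 = {p2, q1}
  B3 = {q0}
p0 ∈ B0, q0 ∈ B3 → different blocks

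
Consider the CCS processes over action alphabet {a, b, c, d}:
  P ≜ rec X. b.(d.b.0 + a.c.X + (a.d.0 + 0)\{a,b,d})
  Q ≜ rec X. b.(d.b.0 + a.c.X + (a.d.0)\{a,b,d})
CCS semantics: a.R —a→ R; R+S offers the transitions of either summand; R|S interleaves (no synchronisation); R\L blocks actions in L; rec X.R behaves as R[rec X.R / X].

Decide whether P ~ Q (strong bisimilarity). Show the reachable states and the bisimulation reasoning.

YES

Reachable graph of P (5 states):
  s0 = rec X. b.(d.b.0 + a.c.X + (a.d.0 + 0)\{a,b,d}) | =b=> s1
  s1 = d.b.0 + a.c.(rec X. b.(d.b.0 + a.c.X + (a.d.0 + 0)\{a,b,d})) + (a.d.0 + 0)\{a,b,d} | =a=> s2, =d=> s3
  s2 = c.(rec X. b.(d.b.0 + a.c.X + (a.d.0 + 0)\{a,b,d})) | =c=> s0
  s3 = b.0 | =b=> s4
  s4 = 0 | ·
Reachable graph of Q (5 states):
  t0 = rec X. b.(d.b.0 + a.c.X + (a.d.0)\{a,b,d}) | =b=> t1
  t1 = d.b.0 + a.c.(rec X. b.(d.b.0 + a.c.X + (a.d.0)\{a,b,d})) + (a.d.0)\{a,b,d} | =a=> t2, =d=> t3
  t2 = c.(rec X. b.(d.b.0 + a.c.X + (a.d.0)\{a,b,d})) | =c=> t0
  t3 = b.0 | =b=> t4
  t4 = 0 | ·
Bisimilarity quotient blocks:
  B0 = {s0, t0}
  B1 = {s1, t1}
  B2 = {s2, t2}
  B3 = {s3, t3}
  B4 = {s4, t4}
s0 ∈ B0, t0 ∈ B0 → same block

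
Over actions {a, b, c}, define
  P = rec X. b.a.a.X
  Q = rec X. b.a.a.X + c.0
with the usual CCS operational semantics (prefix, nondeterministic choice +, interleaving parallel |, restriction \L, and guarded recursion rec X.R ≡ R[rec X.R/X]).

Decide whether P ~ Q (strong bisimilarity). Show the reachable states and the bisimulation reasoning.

not bisimilar

P's transition system — 3 states:
  p0 = rec X. b.a.a.X ⊢ ··b··> p1
  p1 = a.a.(rec X. b.a.a.X) ⊢ ··a··> p2
  p2 = a.(rec X. b.a.a.X) ⊢ ··a··> p0
Q's transition system — 4 states:
  q0 = rec X. b.a.a.X + c.0 ⊢ ··b··> q1, ··c··> q2
  q1 = a.a.(rec X. b.a.a.X + c.0) ⊢ ··a··> q3
  q2 = 0 ⊢ deadlocked
  q3 = a.(rec X. b.a.a.X + c.0) ⊢ ··a··> q0
Bisimilarity quotient blocks:
  B0 = {p0}
  B1 = {p1}
  B2 = {p2}
  B3 = {q0}
  B4 = {q1}
  B5 = {q3}
  B6 = {q2}
p0 ∈ B0, q0 ∈ B3 → different blocks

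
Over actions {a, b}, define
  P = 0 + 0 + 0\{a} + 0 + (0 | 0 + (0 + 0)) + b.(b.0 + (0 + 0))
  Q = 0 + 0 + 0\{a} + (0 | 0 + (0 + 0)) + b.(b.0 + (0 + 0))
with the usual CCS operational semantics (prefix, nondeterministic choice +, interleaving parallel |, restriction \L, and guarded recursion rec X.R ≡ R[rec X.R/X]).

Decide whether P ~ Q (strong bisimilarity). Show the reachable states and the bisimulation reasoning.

YES

Reachable graph of P (3 states):
  p0 = 0 + 0 + 0\{a} + 0 + (0 | 0 + (0 + 0)) + b.(b.0 + (0 + 0)) | =b=> p1
  p1 = b.0 + (0 + 0) | =b=> p2
  p2 = 0 | ·
Reachable graph of Q (3 states):
  q0 = 0 + 0 + 0\{a} + (0 | 0 + (0 + 0)) + b.(b.0 + (0 + 0)) | =b=> q1
  q1 = b.0 + (0 + 0) | =b=> q2
  q2 = 0 | ·
Bisimilarity quotient blocks:
  B0 = {p0, q0}
  B1 = {p1, q1}
  B2 = {p2, q2}
p0 ∈ B0, q0 ∈ B0 → same block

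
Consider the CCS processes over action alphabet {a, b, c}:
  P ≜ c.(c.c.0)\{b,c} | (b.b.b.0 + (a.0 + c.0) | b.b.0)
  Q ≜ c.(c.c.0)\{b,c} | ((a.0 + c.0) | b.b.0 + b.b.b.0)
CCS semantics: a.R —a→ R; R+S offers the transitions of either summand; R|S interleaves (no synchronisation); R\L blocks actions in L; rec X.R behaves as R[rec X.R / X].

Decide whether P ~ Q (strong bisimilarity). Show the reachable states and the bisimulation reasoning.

LTS(P): 18 reachable states
  s0 = c.(c.c.0)\{b,c} | (b.b.b.0 + (a.0 + c.0) | b.b.0) → —a→ s1, —b→ s2, —b→ s3, —c→ s1, —c→ s4
  s1 = c.(c.c.0)\{b,c} | (0 | b.b.0) → —b→ s5, —c→ s6
  s2 = c.(c.c.0)\{b,c} | ((a.0 + c.0) | b.0) → —a→ s5, —b→ s7, —c→ s5, —c→ s8
  s3 = c.(c.c.0)\{b,c} | b.b.0 → —b→ s9, —c→ s10
  s4 = (c.c.0)\{b,c} | (b.b.b.0 + (a.0 + c.0) | b.b.0) → —a→ s6, —b→ s10, —b→ s8, —c→ s6
  s5 = c.(c.c.0)\{b,c} | (0 | b.0) → —b→ s11, —c→ s12
  s6 = (c.c.0)\{b,c} | (0 | b.b.0) → —b→ s12
  s7 = c.(c.c.0)\{b,c} | ((a.0 + c.0) | 0) → —a→ s11, —c→ s11, —c→ s13
  s8 = (c.c.0)\{b,c} | ((a.0 + c.0) | b.0) → —a→ s12, —b→ s13, —c→ s12
  s9 = c.(c.c.0)\{b,c} | b.0 → —b→ s14, —c→ s15
  s10 = (c.c.0)\{b,c} | b.b.0 → —b→ s15
  s11 = c.(c.c.0)\{b,c} | (0 | 0) → —c→ s16
  s12 = (c.c.0)\{b,c} | (0 | b.0) → —b→ s16
  s13 = (c.c.0)\{b,c} | ((a.0 + c.0) | 0) → —a→ s16, —c→ s16
  s14 = c.(c.c.0)\{b,c} | 0 → —c→ s17
  s15 = (c.c.0)\{b,c} | b.0 → —b→ s17
  s16 = (c.c.0)\{b,c} | (0 | 0) → (no moves)
  s17 = (c.c.0)\{b,c} | 0 → (no moves)
LTS(Q): 18 reachable states
  t0 = c.(c.c.0)\{b,c} | ((a.0 + c.0) | b.b.0 + b.b.b.0) → —a→ t1, —b→ t2, —b→ t3, —c→ t1, —c→ t4
  t1 = c.(c.c.0)\{b,c} | (0 | b.b.0) → —b→ t5, —c→ t6
  t2 = c.(c.c.0)\{b,c} | ((a.0 + c.0) | b.0) → —a→ t5, —b→ t7, —c→ t5, —c→ t8
  t3 = c.(c.c.0)\{b,c} | b.b.0 → —b→ t9, —c→ t10
  t4 = (c.c.0)\{b,c} | ((a.0 + c.0) | b.b.0 + b.b.b.0) → —a→ t6, —b→ t10, —b→ t8, —c→ t6
  t5 = c.(c.c.0)\{b,c} | (0 | b.0) → —b→ t11, —c→ t12
  t6 = (c.c.0)\{b,c} | (0 | b.b.0) → —b→ t12
  t7 = c.(c.c.0)\{b,c} | ((a.0 + c.0) | 0) → —a→ t11, —c→ t11, —c→ t13
  t8 = (c.c.0)\{b,c} | ((a.0 + c.0) | b.0) → —a→ t12, —b→ t13, —c→ t12
  t9 = c.(c.c.0)\{b,c} | b.0 → —b→ t14, —c→ t15
  t10 = (c.c.0)\{b,c} | b.b.0 → —b→ t15
  t11 = c.(c.c.0)\{b,c} | (0 | 0) → —c→ t16
  t12 = (c.c.0)\{b,c} | (0 | b.0) → —b→ t16
  t13 = (c.c.0)\{b,c} | ((a.0 + c.0) | 0) → —a→ t16, —c→ t16
  t14 = c.(c.c.0)\{b,c} | 0 → —c→ t17
  t15 = (c.c.0)\{b,c} | b.0 → —b→ t17
  t16 = (c.c.0)\{b,c} | (0 | 0) → (no moves)
  t17 = (c.c.0)\{b,c} | 0 → (no moves)
Bisimilarity quotient blocks:
  B0 = {s0, t0}
  B1 = {s2, t2}
  B2 = {s5, s9, t5, t9}
  B3 = {s12, s15, t12, t15}
  B4 = {s16, s17, t16, t17}
  B5 = {s11, s14, t11, t14}
  B6 = {s8, t8}
  B7 = {s13, t13}
  B8 = {s7, t7}
  B9 = {s1, s3, t1, t3}
  B10 = {s10, s6, t10, t6}
  B11 = {s4, t4}
s0 ∈ B0, t0 ∈ B0 → same block

YES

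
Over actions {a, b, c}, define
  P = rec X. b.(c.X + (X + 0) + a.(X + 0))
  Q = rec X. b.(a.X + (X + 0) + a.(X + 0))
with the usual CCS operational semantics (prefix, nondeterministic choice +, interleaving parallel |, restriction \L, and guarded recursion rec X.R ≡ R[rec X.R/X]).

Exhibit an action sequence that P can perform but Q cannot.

P's transition system — 3 states:
  u0 = rec X. b.(c.X + (X + 0) + a.(X + 0)) ⊢ ··b··> u1
  u1 = c.(rec X. b.(c.X + (X + 0) + a.(X + 0))) + ((rec X. b.(c.X + (X + 0) + a.(X + 0))) + 0) + a.((rec X. b.(c.X + (X + 0) + a.(X + 0))) + 0) ⊢ ··a··> u2, ··b··> u1, ··c··> u0
  u2 = (rec X. b.(c.X + (X + 0) + a.(X + 0))) + 0 ⊢ ··b··> u1
Q's transition system — 3 states:
  v0 = rec X. b.(a.X + (X + 0) + a.(X + 0)) ⊢ ··b··> v1
  v1 = a.(rec X. b.(a.X + (X + 0) + a.(X + 0))) + ((rec X. b.(a.X + (X + 0) + a.(X + 0))) + 0) + a.((rec X. b.(a.X + (X + 0) + a.(X + 0))) + 0) ⊢ ··a··> v0, ··a··> v2, ··b··> v1
  v2 = (rec X. b.(a.X + (X + 0) + a.(X + 0))) + 0 ⊢ ··b··> v1
Trace ⟨bc⟩ through P, begin at {u0}:
  after b @ step 1: {u1}
  after c @ step 2: {u0}
  ✓ P
Trace ⟨bc⟩ through Q, begin at {v0}:
  after b @ step 1: {v1}
  after c @ step 2: ∅  — Q cannot continue

bc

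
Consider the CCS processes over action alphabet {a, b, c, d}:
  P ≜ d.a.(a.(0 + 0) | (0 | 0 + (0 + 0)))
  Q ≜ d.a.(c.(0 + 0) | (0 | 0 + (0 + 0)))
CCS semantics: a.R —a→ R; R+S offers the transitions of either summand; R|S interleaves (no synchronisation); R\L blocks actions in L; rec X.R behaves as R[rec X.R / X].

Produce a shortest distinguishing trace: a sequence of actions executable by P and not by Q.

Reachable graph of P (4 states):
  p0 = d.a.(a.(0 + 0) | (0 | 0 + (0 + 0))) has moves -d-> p1
  p1 = a.(a.(0 + 0) | (0 | 0 + (0 + 0))) has moves -a-> p2
  p2 = a.(0 + 0) | (0 | 0 + (0 + 0)) has moves -a-> p3
  p3 = (0 + 0) | (0 | 0 + (0 + 0)) has moves ∅
Reachable graph of Q (4 states):
  q0 = d.a.(c.(0 + 0) | (0 | 0 + (0 + 0))) has moves -d-> q1
  q1 = a.(c.(0 + 0) | (0 | 0 + (0 + 0))) has moves -a-> q2
  q2 = c.(0 + 0) | (0 | 0 + (0 + 0)) has moves -c-> q3
  q3 = (0 + 0) | (0 | 0 + (0 + 0)) has moves ∅
Executing daa from P (initial set {p0}):
  [1] d ⇒ {p1}
  [2] a ⇒ {p2}
  [3] a ⇒ {p3}
  P completes σ.
Executing daa from Q (initial set {q0}):
  [1] d ⇒ {q1}
  [2] a ⇒ {q2}
  [3] a ⇒ no successor for Q

daa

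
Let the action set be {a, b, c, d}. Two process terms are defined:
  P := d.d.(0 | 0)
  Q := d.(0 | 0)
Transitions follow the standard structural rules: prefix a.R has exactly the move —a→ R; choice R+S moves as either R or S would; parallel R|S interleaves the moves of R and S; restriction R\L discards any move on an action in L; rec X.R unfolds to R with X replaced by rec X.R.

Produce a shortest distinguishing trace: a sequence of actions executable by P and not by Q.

dd

Reachable graph of P (3 states):
  p0 = d.d.(0 | 0) | —d→ p1
  p1 = d.(0 | 0) | —d→ p2
  p2 = 0 | 0 | ·
Reachable graph of Q (2 states):
  q0 = d.(0 | 0) | —d→ q1
  q1 = 0 | 0 | ·
Run σ = ⟨dd⟩ on P: start {p0}
  step 1 (d): {p1}
  step 2 (d): {p2}
  ✓ P
Run σ = ⟨dd⟩ on Q: start {q0}
  step 1 (d): {q1}
  step 2 (d): no successor for Q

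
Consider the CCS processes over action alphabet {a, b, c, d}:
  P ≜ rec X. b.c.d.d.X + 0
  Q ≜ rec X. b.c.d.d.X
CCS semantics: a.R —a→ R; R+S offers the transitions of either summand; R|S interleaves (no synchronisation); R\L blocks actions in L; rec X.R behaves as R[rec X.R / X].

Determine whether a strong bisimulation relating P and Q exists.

YES

LTS(P): 4 reachable states
  s0 = rec X. b.c.d.d.X + 0 ⊢ --b--▸ s1
  s1 = c.d.d.(rec X. b.c.d.d.X + 0) ⊢ --c--▸ s2
  s2 = d.d.(rec X. b.c.d.d.X + 0) ⊢ --d--▸ s3
  s3 = d.(rec X. b.c.d.d.X + 0) ⊢ --d--▸ s0
LTS(Q): 4 reachable states
  t0 = rec X. b.c.d.d.X ⊢ --b--▸ t1
  t1 = c.d.d.(rec X. b.c.d.d.X) ⊢ --c--▸ t2
  t2 = d.d.(rec X. b.c.d.d.X) ⊢ --d--▸ t3
  t3 = d.(rec X. b.c.d.d.X) ⊢ --d--▸ t0
Bisimilarity quotient blocks:
  B0 = {s0, t0}
  B1 = {s1, t1}
  B2 = {s2, t2}
  B3 = {s3, t3}
s0 ∈ B0, t0 ∈ B0 → same block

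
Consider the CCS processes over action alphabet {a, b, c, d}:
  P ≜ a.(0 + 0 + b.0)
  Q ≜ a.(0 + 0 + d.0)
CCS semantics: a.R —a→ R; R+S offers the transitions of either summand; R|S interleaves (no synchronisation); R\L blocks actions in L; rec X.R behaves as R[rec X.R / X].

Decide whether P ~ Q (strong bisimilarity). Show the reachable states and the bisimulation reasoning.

P ≁ Q

Reachable graph of P (3 states):
  p0 = a.(0 + 0 + b.0) has moves =a=> p1
  p1 = 0 + 0 + b.0 has moves =b=> p2
  p2 = 0 has moves stopped
Reachable graph of Q (3 states):
  q0 = a.(0 + 0 + d.0) has moves =a=> q1
  q1 = 0 + 0 + d.0 has moves =d=> q2
  q2 = 0 has moves stopped
Bisimilarity quotient blocks:
  B0 = {p0}
  B1 = {p1}
  B2 = {p2, q2}
  B3 = {q0}
  B4 = {q1}
p0 ∈ B0, q0 ∈ B3 → different blocks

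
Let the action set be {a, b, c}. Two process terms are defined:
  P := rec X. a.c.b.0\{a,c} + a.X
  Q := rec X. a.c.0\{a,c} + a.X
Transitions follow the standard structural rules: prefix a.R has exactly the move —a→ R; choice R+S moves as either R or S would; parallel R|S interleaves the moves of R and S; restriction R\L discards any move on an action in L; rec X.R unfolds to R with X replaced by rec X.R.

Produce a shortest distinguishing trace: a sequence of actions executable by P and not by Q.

Reachable graph of P (4 states):
  s0 = rec X. a.c.b.0\{a,c} + a.X :: -a-> s0, -a-> s1
  s1 = c.b.0\{a,c} :: -c-> s2
  s2 = b.0\{a,c} :: -b-> s3
  s3 = 0\{a,c} :: (no moves)
Reachable graph of Q (3 states):
  t0 = rec X. a.c.0\{a,c} + a.X :: -a-> t0, -a-> t1
  t1 = c.0\{a,c} :: -c-> t2
  t2 = 0\{a,c} :: (no moves)
Run σ = ⟨acb⟩ on P: start {s0}
  after a @ step 1: {s0, s1}
  after c @ step 2: {s2}
  after b @ step 3: {s3}
  P completes σ.
Run σ = ⟨acb⟩ on Q: start {t0}
  after a @ step 1: {t0, t1}
  after c @ step 2: {t2}
  after b @ step 3: no successor for Q

acb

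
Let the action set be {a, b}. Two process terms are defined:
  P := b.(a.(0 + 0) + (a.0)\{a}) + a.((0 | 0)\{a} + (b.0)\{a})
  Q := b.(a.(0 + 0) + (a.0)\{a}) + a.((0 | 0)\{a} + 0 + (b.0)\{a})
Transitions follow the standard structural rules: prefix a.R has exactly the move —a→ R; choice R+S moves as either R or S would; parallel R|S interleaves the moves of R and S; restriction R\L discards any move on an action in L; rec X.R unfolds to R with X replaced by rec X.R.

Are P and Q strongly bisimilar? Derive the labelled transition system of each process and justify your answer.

Reachable graph of P (5 states):
  u0 = b.(a.(0 + 0) + (a.0)\{a}) + a.((0 | 0)\{a} + (b.0)\{a}) ⊢ ··a··> u1, ··b··> u2
  u1 = (0 | 0)\{a} + (b.0)\{a} ⊢ ··b··> u3
  u2 = a.(0 + 0) + (a.0)\{a} ⊢ ··a··> u4
  u3 = 0\{a} ⊢ ∅
  u4 = 0 + 0 ⊢ ∅
Reachable graph of Q (5 states):
  v0 = b.(a.(0 + 0) + (a.0)\{a}) + a.((0 | 0)\{a} + 0 + (b.0)\{a}) ⊢ ··a··> v1, ··b··> v2
  v1 = (0 | 0)\{a} + 0 + (b.0)\{a} ⊢ ··b··> v3
  v2 = a.(0 + 0) + (a.0)\{a} ⊢ ··a··> v4
  v3 = 0\{a} ⊢ ∅
  v4 = 0 + 0 ⊢ ∅
Bisimilarity quotient blocks:
  B0 = {u0, v0}
  B1 = {u2, v2}
  B2 = {u3, u4, v3, v4}
  B3 = {u1, v1}
u0 ∈ B0, v0 ∈ B0 → same block

YES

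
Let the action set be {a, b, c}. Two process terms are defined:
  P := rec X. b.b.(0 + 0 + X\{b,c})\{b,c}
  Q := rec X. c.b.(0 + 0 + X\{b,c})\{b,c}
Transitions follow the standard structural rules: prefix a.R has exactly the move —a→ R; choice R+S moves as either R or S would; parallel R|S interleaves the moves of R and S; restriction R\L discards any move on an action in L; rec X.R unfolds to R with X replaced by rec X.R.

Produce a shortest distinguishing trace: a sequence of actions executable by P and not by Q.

b

LTS(P): 3 reachable states
  m0 = rec X. b.b.(0 + 0 + X\{b,c})\{b,c} has moves —b→ m1
  m1 = b.(0 + 0 + (rec X. b.b.(0 + 0 + X\{b,c})\{b,c})\{b,c})\{b,c} has moves —b→ m2
  m2 = (0 + 0 + (rec X. b.b.(0 + 0 + X\{b,c})\{b,c})\{b,c})\{b,c} has moves stopped
LTS(Q): 3 reachable states
  n0 = rec X. c.b.(0 + 0 + X\{b,c})\{b,c} has moves —c→ n1
  n1 = b.(0 + 0 + (rec X. c.b.(0 + 0 + X\{b,c})\{b,c})\{b,c})\{b,c} has moves —b→ n2
  n2 = (0 + 0 + (rec X. c.b.(0 + 0 + X\{b,c})\{b,c})\{b,c})\{b,c} has moves stopped
Run σ = ⟨b⟩ on P: start {m0}
  after b @ step 1: {m1}
  — P admits the full trace.
Run σ = ⟨b⟩ on Q: start {n0}
  after b @ step 1: ∅ (Q stuck)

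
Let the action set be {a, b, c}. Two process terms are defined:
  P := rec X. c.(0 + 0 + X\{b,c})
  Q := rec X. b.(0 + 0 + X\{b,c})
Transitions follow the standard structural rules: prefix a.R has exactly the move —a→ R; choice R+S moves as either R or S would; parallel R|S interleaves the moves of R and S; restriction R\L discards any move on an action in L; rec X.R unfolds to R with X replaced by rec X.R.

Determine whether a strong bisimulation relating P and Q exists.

not bisimilar

Reachable graph of P (2 states):
  s0 = rec X. c.(0 + 0 + X\{b,c}) → —c→ s1
  s1 = 0 + 0 + (rec X. c.(0 + 0 + X\{b,c}))\{b,c} → deadlocked
Reachable graph of Q (2 states):
  t0 = rec X. b.(0 + 0 + X\{b,c}) → —b→ t1
  t1 = 0 + 0 + (rec X. b.(0 + 0 + X\{b,c}))\{b,c} → deadlocked
Coarsest stable partition (strong bisimilarity classes):
  B0 = {s0}
  B1 = {s1, t1}
  B2 = {t0}
s0 ∈ B0, t0 ∈ B2 → different blocks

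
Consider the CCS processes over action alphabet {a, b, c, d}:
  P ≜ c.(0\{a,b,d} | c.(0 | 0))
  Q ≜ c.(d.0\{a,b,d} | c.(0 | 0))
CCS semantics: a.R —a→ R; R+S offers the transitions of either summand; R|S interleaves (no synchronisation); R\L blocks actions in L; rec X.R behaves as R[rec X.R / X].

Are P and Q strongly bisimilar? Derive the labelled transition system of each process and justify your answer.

NO

LTS(P): 3 reachable states
  u0 = c.(0\{a,b,d} | c.(0 | 0)) | ··c··> u1
  u1 = 0\{a,b,d} | c.(0 | 0) | ··c··> u2
  u2 = 0\{a,b,d} | (0 | 0) | ∅
LTS(Q): 5 reachable states
  v0 = c.(d.0\{a,b,d} | c.(0 | 0)) | ··c··> v1
  v1 = d.0\{a,b,d} | c.(0 | 0) | ··c··> v2, ··d··> v3
  v2 = d.0\{a,b,d} | (0 | 0) | ··d··> v4
  v3 = 0\{a,b,d} | c.(0 | 0) | ··c··> v4
  v4 = 0\{a,b,d} | (0 | 0) | ∅
Partition-refinement fixed point:
  B0 = {u0}
  B1 = {u1, v3}
  B2 = {u2, v4}
  B3 = {v0}
  B4 = {v1}
  B5 = {v2}
u0 ∈ B0, v0 ∈ B3 → different blocks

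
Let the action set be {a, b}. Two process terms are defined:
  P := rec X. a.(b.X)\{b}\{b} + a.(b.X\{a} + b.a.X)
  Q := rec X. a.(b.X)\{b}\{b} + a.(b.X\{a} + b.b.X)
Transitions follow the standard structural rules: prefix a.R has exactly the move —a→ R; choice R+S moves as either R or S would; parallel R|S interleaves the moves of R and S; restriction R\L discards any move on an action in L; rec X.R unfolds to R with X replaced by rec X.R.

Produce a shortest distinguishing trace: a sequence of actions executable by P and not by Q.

Reachable graph of P (5 states):
  p0 = rec X. a.(b.X)\{b}\{b} + a.(b.X\{a} + b.a.X) :: -a-> p1, -a-> p2
  p1 = (b.(rec X. a.(b.X)\{b}\{b} + a.(b.X\{a} + b.a.X)))\{b}\{b} :: deadlocked
  p2 = b.(rec X. a.(b.X)\{b}\{b} + a.(b.X\{a} + b.a.X))\{a} + b.a.(rec X. a.(b.X)\{b}\{b} + a.(b.X\{a} + b.a.X)) :: -b-> p3, -b-> p4
  p3 = (rec X. a.(b.X)\{b}\{b} + a.(b.X\{a} + b.a.X))\{a} :: deadlocked
  p4 = a.(rec X. a.(b.X)\{b}\{b} + a.(b.X\{a} + b.a.X)) :: -a-> p0
Reachable graph of Q (5 states):
  q0 = rec X. a.(b.X)\{b}\{b} + a.(b.X\{a} + b.b.X) :: -a-> q1, -a-> q2
  q1 = (b.(rec X. a.(b.X)\{b}\{b} + a.(b.X\{a} + b.b.X)))\{b}\{b} :: deadlocked
  q2 = b.(rec X. a.(b.X)\{b}\{b} + a.(b.X\{a} + b.b.X))\{a} + b.b.(rec X. a.(b.X)\{b}\{b} + a.(b.X\{a} + b.b.X)) :: -b-> q3, -b-> q4
  q3 = (rec X. a.(b.X)\{b}\{b} + a.(b.X\{a} + b.b.X))\{a} :: deadlocked
  q4 = b.(rec X. a.(b.X)\{b}\{b} + a.(b.X\{a} + b.b.X)) :: -b-> q0
Run σ = ⟨aba⟩ on P: start {p0}
  [1] a ⇒ {p1, p2}
  [2] b ⇒ {p3, p4}
  [3] a ⇒ {p0}
  ✓ P
Run σ = ⟨aba⟩ on Q: start {q0}
  [1] a ⇒ {q1, q2}
  [2] b ⇒ {q3, q4}
  [3] a ⇒ ∅ (Q stuck)

aba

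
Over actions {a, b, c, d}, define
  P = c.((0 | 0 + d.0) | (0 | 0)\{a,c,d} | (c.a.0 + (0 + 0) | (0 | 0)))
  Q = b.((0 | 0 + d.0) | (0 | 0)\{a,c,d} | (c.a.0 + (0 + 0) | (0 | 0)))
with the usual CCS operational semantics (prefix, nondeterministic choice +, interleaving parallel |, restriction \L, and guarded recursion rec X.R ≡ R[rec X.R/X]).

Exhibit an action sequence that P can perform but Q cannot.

c

LTS(P): 7 reachable states
  m0 = c.((0 | 0 + d.0) | (0 | 0)\{a,c,d} | (c.a.0 + (0 + 0) | (0 | 0))) has moves ··c··> m1
  m1 = (0 | 0 + d.0) | (0 | 0)\{a,c,d} | (c.a.0 + (0 + 0) | (0 | 0)) has moves ··c··> m2, ··d··> m3
  m2 = (0 | 0 + d.0) | (0 | 0)\{a,c,d} | a.0 has moves ··a··> m4, ··d··> m5
  m3 = 0 | (0 | 0)\{a,c,d} | (c.a.0 + (0 + 0) | (0 | 0)) has moves ··c··> m5
  m4 = (0 | 0 + d.0) | (0 | 0)\{a,c,d} | 0 has moves ··d··> m6
  m5 = 0 | (0 | 0)\{a,c,d} | a.0 has moves ··a··> m6
  m6 = 0 | (0 | 0)\{a,c,d} | 0 has moves ∅
LTS(Q): 7 reachable states
  n0 = b.((0 | 0 + d.0) | (0 | 0)\{a,c,d} | (c.a.0 + (0 + 0) | (0 | 0))) has moves ··b··> n1
  n1 = (0 | 0 + d.0) | (0 | 0)\{a,c,d} | (c.a.0 + (0 + 0) | (0 | 0)) has moves ··c··> n2, ··d··> n3
  n2 = (0 | 0 + d.0) | (0 | 0)\{a,c,d} | a.0 has moves ··a··> n4, ··d··> n5
  n3 = 0 | (0 | 0)\{a,c,d} | (c.a.0 + (0 + 0) | (0 | 0)) has moves ··c··> n5
  n4 = (0 | 0 + d.0) | (0 | 0)\{a,c,d} | 0 has moves ··d··> n6
  n5 = 0 | (0 | 0)\{a,c,d} | a.0 has moves ··a··> n6
  n6 = 0 | (0 | 0)\{a,c,d} | 0 has moves ∅
Run σ = ⟨c⟩ on P: start {m0}
  [1] c ⇒ {m1}
  — P admits the full trace.
Run σ = ⟨c⟩ on Q: start {n0}
  [1] c ⇒ no successor for Q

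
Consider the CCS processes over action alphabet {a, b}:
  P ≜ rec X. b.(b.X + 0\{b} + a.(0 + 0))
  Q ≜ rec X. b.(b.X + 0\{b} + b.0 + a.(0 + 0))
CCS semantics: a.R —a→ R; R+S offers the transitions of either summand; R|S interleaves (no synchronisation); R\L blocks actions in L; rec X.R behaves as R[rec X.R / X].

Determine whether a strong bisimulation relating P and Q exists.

NO

LTS(P): 3 reachable states
  u0 = rec X. b.(b.X + 0\{b} + a.(0 + 0)) ⊢ --b--▸ u1
  u1 = b.(rec X. b.(b.X + 0\{b} + a.(0 + 0))) + 0\{b} + a.(0 + 0) ⊢ --a--▸ u2, --b--▸ u0
  u2 = 0 + 0 ⊢ deadlocked
LTS(Q): 4 reachable states
  v0 = rec X. b.(b.X + 0\{b} + b.0 + a.(0 + 0)) ⊢ --b--▸ v1
  v1 = b.(rec X. b.(b.X + 0\{b} + b.0 + a.(0 + 0))) + 0\{b} + b.0 + a.(0 + 0) ⊢ --a--▸ v2, --b--▸ v0, --b--▸ v3
  v2 = 0 + 0 ⊢ deadlocked
  v3 = 0 ⊢ deadlocked
Coarsest stable partition (strong bisimilarity classes):
  B0 = {u0}
  B1 = {u1}
  B2 = {u2, v2, v3}
  B3 = {v0}
  B4 = {v1}
u0 ∈ B0, v0 ∈ B3 → different blocks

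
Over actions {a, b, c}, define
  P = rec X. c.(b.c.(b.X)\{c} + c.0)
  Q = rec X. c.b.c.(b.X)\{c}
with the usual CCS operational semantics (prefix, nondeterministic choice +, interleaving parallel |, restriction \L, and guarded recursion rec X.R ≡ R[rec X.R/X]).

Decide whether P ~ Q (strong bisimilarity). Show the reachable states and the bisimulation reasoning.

NO

P's transition system — 6 states:
  u0 = rec X. c.(b.c.(b.X)\{c} + c.0) has moves =c=> u1
  u1 = b.c.(b.(rec X. c.(b.c.(b.X)\{c} + c.0)))\{c} + c.0 has moves =b=> u2, =c=> u3
  u2 = c.(b.(rec X. c.(b.c.(b.X)\{c} + c.0)))\{c} has moves =c=> u4
  u3 = 0 has moves ∅
  u4 = (b.(rec X. c.(b.c.(b.X)\{c} + c.0)))\{c} has moves =b=> u5
  u5 = (rec X. c.(b.c.(b.X)\{c} + c.0))\{c} has moves ∅
Q's transition system — 5 states:
  v0 = rec X. c.b.c.(b.X)\{c} has moves =c=> v1
  v1 = b.c.(b.(rec X. c.b.c.(b.X)\{c}))\{c} has moves =b=> v2
  v2 = c.(b.(rec X. c.b.c.(b.X)\{c}))\{c} has moves =c=> v3
  v3 = (b.(rec X. c.b.c.(b.X)\{c}))\{c} has moves =b=> v4
  v4 = (rec X. c.b.c.(b.X)\{c})\{c} has moves ∅
Coarsest stable partition (strong bisimilarity classes):
  B0 = {u0}
  B1 = {u1}
  B2 = {u2, v2}
  B3 = {u4, v3}
  B4 = {u3, u5, v4}
  B5 = {v0}
  B6 = {v1}
u0 ∈ B0, v0 ∈ B5 → different blocks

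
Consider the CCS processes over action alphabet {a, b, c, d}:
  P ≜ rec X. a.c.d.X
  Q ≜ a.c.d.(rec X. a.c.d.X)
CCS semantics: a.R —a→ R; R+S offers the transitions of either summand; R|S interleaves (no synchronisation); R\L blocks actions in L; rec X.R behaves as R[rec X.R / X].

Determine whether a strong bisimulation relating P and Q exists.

YES

Reachable graph of P (3 states):
  m0 = rec X. a.c.d.X | --a--▸ m1
  m1 = c.d.(rec X. a.c.d.X) | --c--▸ m2
  m2 = d.(rec X. a.c.d.X) | --d--▸ m0
Reachable graph of Q (4 states):
  n0 = a.c.d.(rec X. a.c.d.X) | --a--▸ n1
  n1 = c.d.(rec X. a.c.d.X) | --c--▸ n2
  n2 = d.(rec X. a.c.d.X) | --d--▸ n3
  n3 = rec X. a.c.d.X | --a--▸ n1
Bisimilarity quotient blocks:
  B0 = {m0, n0, n3}
  B1 = {m1, n1}
  B2 = {m2, n2}
m0 ∈ B0, n0 ∈ B0 → same block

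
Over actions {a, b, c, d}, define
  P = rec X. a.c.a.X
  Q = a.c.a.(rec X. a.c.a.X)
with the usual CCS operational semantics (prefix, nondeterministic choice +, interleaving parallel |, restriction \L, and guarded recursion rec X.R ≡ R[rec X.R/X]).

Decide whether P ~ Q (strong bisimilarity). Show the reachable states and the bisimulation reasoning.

YES

P's transition system — 3 states:
  p0 = rec X. a.c.a.X :: =a=> p1
  p1 = c.a.(rec X. a.c.a.X) :: =c=> p2
  p2 = a.(rec X. a.c.a.X) :: =a=> p0
Q's transition system — 4 states:
  q0 = a.c.a.(rec X. a.c.a.X) :: =a=> q1
  q1 = c.a.(rec X. a.c.a.X) :: =c=> q2
  q2 = a.(rec X. a.c.a.X) :: =a=> q3
  q3 = rec X. a.c.a.X :: =a=> q1
Coarsest stable partition (strong bisimilarity classes):
  B0 = {p0, q0, q3}
  B1 = {p1, q1}
  B2 = {p2, q2}
p0 ∈ B0, q0 ∈ B0 → same block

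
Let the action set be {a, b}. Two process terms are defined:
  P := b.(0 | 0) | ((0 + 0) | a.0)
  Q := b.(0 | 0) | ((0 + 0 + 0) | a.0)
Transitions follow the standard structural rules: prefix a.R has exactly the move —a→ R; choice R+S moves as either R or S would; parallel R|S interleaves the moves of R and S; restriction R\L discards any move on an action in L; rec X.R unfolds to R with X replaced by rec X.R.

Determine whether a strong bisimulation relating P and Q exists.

YES

P's transition system — 4 states:
  s0 = b.(0 | 0) | ((0 + 0) | a.0) :: --a--▸ s1, --b--▸ s2
  s1 = b.(0 | 0) | ((0 + 0) | 0) :: --b--▸ s3
  s2 = 0 | 0 | ((0 + 0) | a.0) :: --a--▸ s3
  s3 = 0 | 0 | ((0 + 0) | 0) :: ∅
Q's transition system — 4 states:
  t0 = b.(0 | 0) | ((0 + 0 + 0) | a.0) :: --a--▸ t1, --b--▸ t2
  t1 = b.(0 | 0) | ((0 + 0 + 0) | 0) :: --b--▸ t3
  t2 = 0 | 0 | ((0 + 0 + 0) | a.0) :: --a--▸ t3
  t3 = 0 | 0 | ((0 + 0 + 0) | 0) :: ∅
Bisimilarity quotient blocks:
  B0 = {s0, t0}
  B1 = {s1, t1}
  B2 = {s3, t3}
  B3 = {s2, t2}
s0 ∈ B0, t0 ∈ B0 → same block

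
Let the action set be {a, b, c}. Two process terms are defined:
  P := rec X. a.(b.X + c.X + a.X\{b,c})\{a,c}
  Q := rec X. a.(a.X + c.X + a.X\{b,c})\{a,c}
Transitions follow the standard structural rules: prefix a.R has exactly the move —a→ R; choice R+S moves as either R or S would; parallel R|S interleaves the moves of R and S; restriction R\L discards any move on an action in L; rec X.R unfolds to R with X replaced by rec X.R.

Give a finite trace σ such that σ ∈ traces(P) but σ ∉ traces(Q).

LTS(P): 3 reachable states
  p0 = rec X. a.(b.X + c.X + a.X\{b,c})\{a,c} → ··a··> p1
  p1 = (b.(rec X. a.(b.X + c.X + a.X\{b,c})\{a,c}) + c.(rec X. a.(b.X + c.X + a.X\{b,c})\{a,c}) + a.(rec X. a.(b.X + c.X + a.X\{b,c})\{a,c})\{b,c})\{a,c} → ··b··> p2
  p2 = (rec X. a.(b.X + c.X + a.X\{b,c})\{a,c})\{a,c} → deadlocked
LTS(Q): 2 reachable states
  q0 = rec X. a.(a.X + c.X + a.X\{b,c})\{a,c} → ··a··> q1
  q1 = (a.(rec X. a.(a.X + c.X + a.X\{b,c})\{a,c}) + c.(rec X. a.(a.X + c.X + a.X\{b,c})\{a,c}) + a.(rec X. a.(a.X + c.X + a.X\{b,c})\{a,c})\{b,c})\{a,c} → deadlocked
Trace ⟨ab⟩ through P, begin at {p0}:
  [1] a ⇒ {p1}
  [2] b ⇒ {p2}
  ✓ P
Trace ⟨ab⟩ through Q, begin at {q0}:
  [1] a ⇒ {q1}
  [2] b ⇒ ∅  — Q cannot continue

ab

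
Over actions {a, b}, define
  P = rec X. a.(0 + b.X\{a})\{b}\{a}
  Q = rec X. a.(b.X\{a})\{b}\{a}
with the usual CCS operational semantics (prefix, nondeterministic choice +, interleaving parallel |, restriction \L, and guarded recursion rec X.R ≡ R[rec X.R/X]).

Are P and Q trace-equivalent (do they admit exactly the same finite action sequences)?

YES

LTS(P): 2 reachable states
  u0 = rec X. a.(0 + b.X\{a})\{b}\{a} → -a-> u1
  u1 = (0 + b.(rec X. a.(0 + b.X\{a})\{b}\{a})\{a})\{b}\{a} → (no moves)
LTS(Q): 2 reachable states
  v0 = rec X. a.(b.X\{a})\{b}\{a} → -a-> v1
  v1 = (b.(rec X. a.(b.X\{a})\{b}\{a})\{a})\{b}\{a} → (no moves)
Partition-refinement fixed point:
  B0 = {u0, v0}
  B1 = {u1, v1}
u0 ∈ B0, v0 ∈ B0 → same block
Bisimilar ⇒ trace-equivalent.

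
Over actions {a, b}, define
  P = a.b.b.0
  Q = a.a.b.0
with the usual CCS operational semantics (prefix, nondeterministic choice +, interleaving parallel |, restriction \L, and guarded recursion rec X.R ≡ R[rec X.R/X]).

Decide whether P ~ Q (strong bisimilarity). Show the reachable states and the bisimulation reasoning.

NO

Reachable graph of P (4 states):
  s0 = a.b.b.0 → ··a··> s1
  s1 = b.b.0 → ··b··> s2
  s2 = b.0 → ··b··> s3
  s3 = 0 → stopped
Reachable graph of Q (4 states):
  t0 = a.a.b.0 → ··a··> t1
  t1 = a.b.0 → ··a··> t2
  t2 = b.0 → ··b··> t3
  t3 = 0 → stopped
Coarsest stable partition (strong bisimilarity classes):
  B0 = {s0}
  B1 = {s1}
  B2 = {s2, t2}
  B3 = {s3, t3}
  B4 = {t0}
  B5 = {t1}
s0 ∈ B0, t0 ∈ B4 → different blocks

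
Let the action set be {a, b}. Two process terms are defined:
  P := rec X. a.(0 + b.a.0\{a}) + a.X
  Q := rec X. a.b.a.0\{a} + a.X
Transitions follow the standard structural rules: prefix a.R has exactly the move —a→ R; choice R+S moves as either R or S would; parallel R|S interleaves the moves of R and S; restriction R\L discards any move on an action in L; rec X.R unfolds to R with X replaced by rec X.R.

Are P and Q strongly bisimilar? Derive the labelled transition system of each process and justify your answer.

YES

P's transition system — 4 states:
  m0 = rec X. a.(0 + b.a.0\{a}) + a.X | --a--▸ m0, --a--▸ m1
  m1 = 0 + b.a.0\{a} | --b--▸ m2
  m2 = a.0\{a} | --a--▸ m3
  m3 = 0\{a} | ·
Q's transition system — 4 states:
  n0 = rec X. a.b.a.0\{a} + a.X | --a--▸ n0, --a--▸ n1
  n1 = b.a.0\{a} | --b--▸ n2
  n2 = a.0\{a} | --a--▸ n3
  n3 = 0\{a} | ·
Coarsest stable partition (strong bisimilarity classes):
  B0 = {m0, n0}
  B1 = {m1, n1}
  B2 = {m2, n2}
  B3 = {m3, n3}
m0 ∈ B0, n0 ∈ B0 → same block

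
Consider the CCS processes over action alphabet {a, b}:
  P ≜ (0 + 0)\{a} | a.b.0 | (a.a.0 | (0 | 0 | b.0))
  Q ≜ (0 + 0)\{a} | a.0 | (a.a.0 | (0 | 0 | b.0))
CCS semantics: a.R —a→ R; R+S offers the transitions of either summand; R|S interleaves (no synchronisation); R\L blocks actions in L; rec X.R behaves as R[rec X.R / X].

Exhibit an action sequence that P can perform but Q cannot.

P's transition system — 18 states:
  p0 = (0 + 0)\{a} | a.b.0 | (a.a.0 | (0 | 0 | b.0)) has moves =a=> p1, =a=> p2, =b=> p3
  p1 = (0 + 0)\{a} | a.b.0 | (a.0 | (0 | 0 | b.0)) has moves =a=> p4, =a=> p5, =b=> p6
  p2 = (0 + 0)\{a} | b.0 | (a.a.0 | (0 | 0 | b.0)) has moves =a=> p5, =b=> p7, =b=> p8
  p3 = (0 + 0)\{a} | a.b.0 | (a.a.0 | (0 | 0 | 0)) has moves =a=> p6, =a=> p8
  p4 = (0 + 0)\{a} | a.b.0 | (0 | (0 | 0 | b.0)) has moves =a=> p9, =b=> p10
  p5 = (0 + 0)\{a} | b.0 | (a.0 | (0 | 0 | b.0)) has moves =a=> p9, =b=> p11, =b=> p12
  p6 = (0 + 0)\{a} | a.b.0 | (a.0 | (0 | 0 | 0)) has moves =a=> p10, =a=> p12
  p7 = (0 + 0)\{a} | 0 | (a.a.0 | (0 | 0 | b.0)) has moves =a=> p11, =b=> p13
  p8 = (0 + 0)\{a} | b.0 | (a.a.0 | (0 | 0 | 0)) has moves =a=> p12, =b=> p13
  p9 = (0 + 0)\{a} | b.0 | (0 | (0 | 0 | b.0)) has moves =b=> p14, =b=> p15
  p10 = (0 + 0)\{a} | a.b.0 | (0 | (0 | 0 | 0)) has moves =a=> p15
  p11 = (0 + 0)\{a} | 0 | (a.0 | (0 | 0 | b.0)) has moves =a=> p14, =b=> p16
  p12 = (0 + 0)\{a} | b.0 | (a.0 | (0 | 0 | 0)) has moves =a=> p15, =b=> p16
  p13 = (0 + 0)\{a} | 0 | (a.a.0 | (0 | 0 | 0)) has moves =a=> p16
  p14 = (0 + 0)\{a} | 0 | (0 | (0 | 0 | b.0)) has moves =b=> p17
  p15 = (0 + 0)\{a} | b.0 | (0 | (0 | 0 | 0)) has moves =b=> p17
  p16 = (0 + 0)\{a} | 0 | (a.0 | (0 | 0 | 0)) has moves =a=> p17
  p17 = (0 + 0)\{a} | 0 | (0 | (0 | 0 | 0)) has moves ·
Q's transition system — 12 states:
  q0 = (0 + 0)\{a} | a.0 | (a.a.0 | (0 | 0 | b.0)) has moves =a=> q1, =a=> q2, =b=> q3
  q1 = (0 + 0)\{a} | 0 | (a.a.0 | (0 | 0 | b.0)) has moves =a=> q4, =b=> q5
  q2 = (0 + 0)\{a} | a.0 | (a.0 | (0 | 0 | b.0)) has moves =a=> q4, =a=> q6, =b=> q7
  q3 = (0 + 0)\{a} | a.0 | (a.a.0 | (0 | 0 | 0)) has moves =a=> q5, =a=> q7
  q4 = (0 + 0)\{a} | 0 | (a.0 | (0 | 0 | b.0)) has moves =a=> q8, =b=> q9
  q5 = (0 + 0)\{a} | 0 | (a.a.0 | (0 | 0 | 0)) has moves =a=> q9
  q6 = (0 + 0)\{a} | a.0 | (0 | (0 | 0 | b.0)) has moves =a=> q8, =b=> q10
  q7 = (0 + 0)\{a} | a.0 | (a.0 | (0 | 0 | 0)) has moves =a=> q10, =a=> q9
  q8 = (0 + 0)\{a} | 0 | (0 | (0 | 0 | b.0)) has moves =b=> q11
  q9 = (0 + 0)\{a} | 0 | (a.0 | (0 | 0 | 0)) has moves =a=> q11
  q10 = (0 + 0)\{a} | a.0 | (0 | (0 | 0 | 0)) has moves =a=> q11
  q11 = (0 + 0)\{a} | 0 | (0 | (0 | 0 | 0)) has moves ·
Executing abb from P (initial set {p0}):
  step 1 (a): {p1, p2}
  step 2 (b): {p6, p7, p8}
  step 3 (b): {p13}
  ✓ P
Executing abb from Q (initial set {q0}):
  step 1 (a): {q1, q2}
  step 2 (b): {q5, q7}
  step 3 (b): ∅  — Q cannot continue

abb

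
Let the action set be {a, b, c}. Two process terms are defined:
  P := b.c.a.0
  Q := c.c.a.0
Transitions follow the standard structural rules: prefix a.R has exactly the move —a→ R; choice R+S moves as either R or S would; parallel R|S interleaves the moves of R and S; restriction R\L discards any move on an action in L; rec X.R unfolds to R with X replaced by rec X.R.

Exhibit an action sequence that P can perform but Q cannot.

LTS(P): 4 reachable states
  s0 = b.c.a.0 :: —b→ s1
  s1 = c.a.0 :: —c→ s2
  s2 = a.0 :: —a→ s3
  s3 = 0 :: ∅
LTS(Q): 4 reachable states
  t0 = c.c.a.0 :: —c→ t1
  t1 = c.a.0 :: —c→ t2
  t2 = a.0 :: —a→ t3
  t3 = 0 :: ∅
Run σ = ⟨b⟩ on P: start {s0}
  [1] b ⇒ {s1}
  ✓ P
Run σ = ⟨b⟩ on Q: start {t0}
  [1] b ⇒ ∅ (Q stuck)

b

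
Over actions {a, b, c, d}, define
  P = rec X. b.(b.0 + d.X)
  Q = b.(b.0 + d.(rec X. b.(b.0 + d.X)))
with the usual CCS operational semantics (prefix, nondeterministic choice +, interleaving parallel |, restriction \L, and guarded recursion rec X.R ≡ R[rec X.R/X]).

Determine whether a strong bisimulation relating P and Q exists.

LTS(P): 3 reachable states
  u0 = rec X. b.(b.0 + d.X) has moves --b--▸ u1
  u1 = b.0 + d.(rec X. b.(b.0 + d.X)) has moves --b--▸ u2, --d--▸ u0
  u2 = 0 has moves ∅
LTS(Q): 4 reachable states
  v0 = b.(b.0 + d.(rec X. b.(b.0 + d.X))) has moves --b--▸ v1
  v1 = b.0 + d.(rec X. b.(b.0 + d.X)) has moves --b--▸ v2, --d--▸ v3
  v2 = 0 has moves ∅
  v3 = rec X. b.(b.0 + d.X) has moves --b--▸ v1
Coarsest stable partition (strong bisimilarity classes):
  B0 = {u0, v0, v3}
  B1 = {u1, v1}
  B2 = {u2, v2}
u0 ∈ B0, v0 ∈ B0 → same block

bisimilar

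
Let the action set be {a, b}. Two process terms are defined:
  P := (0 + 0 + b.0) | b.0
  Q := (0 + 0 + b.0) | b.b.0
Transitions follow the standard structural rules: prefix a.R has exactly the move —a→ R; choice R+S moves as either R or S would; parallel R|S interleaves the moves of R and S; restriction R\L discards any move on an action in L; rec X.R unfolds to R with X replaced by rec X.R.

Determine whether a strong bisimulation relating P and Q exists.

P's transition system — 4 states:
  m0 = (0 + 0 + b.0) | b.0 ⊢ -b-> m1, -b-> m2
  m1 = (0 + 0 + b.0) | 0 ⊢ -b-> m3
  m2 = 0 | b.0 ⊢ -b-> m3
  m3 = 0 | 0 ⊢ (no moves)
Q's transition system — 6 states:
  n0 = (0 + 0 + b.0) | b.b.0 ⊢ -b-> n1, -b-> n2
  n1 = (0 + 0 + b.0) | b.0 ⊢ -b-> n3, -b-> n4
  n2 = 0 | b.b.0 ⊢ -b-> n4
  n3 = (0 + 0 + b.0) | 0 ⊢ -b-> n5
  n4 = 0 | b.0 ⊢ -b-> n5
  n5 = 0 | 0 ⊢ (no moves)
Coarsest stable partition (strong bisimilarity classes):
  B0 = {m0, n1, n2}
  B1 = {m1, m2, n3, n4}
  B2 = {m3, n5}
  B3 = {n0}
m0 ∈ B0, n0 ∈ B3 → different blocks

not bisimilar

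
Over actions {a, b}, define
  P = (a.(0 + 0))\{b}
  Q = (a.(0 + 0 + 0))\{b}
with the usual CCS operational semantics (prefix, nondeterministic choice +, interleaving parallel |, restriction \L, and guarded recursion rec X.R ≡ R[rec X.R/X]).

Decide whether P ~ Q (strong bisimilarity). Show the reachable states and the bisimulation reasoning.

bisimilar

LTS(P): 2 reachable states
  u0 = (a.(0 + 0))\{b} ⊢ —a→ u1
  u1 = (0 + 0)\{b} ⊢ ·
LTS(Q): 2 reachable states
  v0 = (a.(0 + 0 + 0))\{b} ⊢ —a→ v1
  v1 = (0 + 0 + 0)\{b} ⊢ ·
Bisimilarity quotient blocks:
  B0 = {u0, v0}
  B1 = {u1, v1}
u0 ∈ B0, v0 ∈ B0 → same block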